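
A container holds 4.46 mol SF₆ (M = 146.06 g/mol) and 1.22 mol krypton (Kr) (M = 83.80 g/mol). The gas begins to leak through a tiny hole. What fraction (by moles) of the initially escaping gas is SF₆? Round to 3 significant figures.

Effusion rate of each component ∝ n_i/√M_i (partial pressure × 1/√M).
Mole fraction of SF₆ in the effusate = (n_SF₆/√M_SF₆) / (n_SF₆/√M_SF₆ + n_Kr/√M_Kr)
= (4.46/√146.06) / (4.46/√146.06 + 1.22/√83.80) = 0.3690/(0.3690 + 0.1333) = 0.735.

0.735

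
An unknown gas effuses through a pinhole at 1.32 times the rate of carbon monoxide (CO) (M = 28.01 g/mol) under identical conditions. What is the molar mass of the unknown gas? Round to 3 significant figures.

By Graham's law, rate_X/rate_CO = √(M_CO/M_X).
1.32 = √(28.01/M_X)
M_X = 28.01 / 1.32² = 28.01 / 1.742 = 16.1 g/mol

16.1 g/mol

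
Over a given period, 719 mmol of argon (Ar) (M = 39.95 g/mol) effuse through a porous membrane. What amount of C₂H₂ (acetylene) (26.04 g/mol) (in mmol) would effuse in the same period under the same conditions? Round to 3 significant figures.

891 mmol

By Graham's law, rate_C₂H₂/rate_Ar = √(M_Ar/M_C₂H₂) = √(39.95/26.04) = √1.534 = 1.239.
So the amount for C₂H₂ is 719 × 1.239 = 891 mmol.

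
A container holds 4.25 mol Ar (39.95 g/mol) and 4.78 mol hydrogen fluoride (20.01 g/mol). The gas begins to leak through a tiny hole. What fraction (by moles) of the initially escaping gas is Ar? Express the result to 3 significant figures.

The effusion rate of species i is ∝ p_i/√M_i ∝ n_i/√M_i.
Mole fraction of Ar in the effusate = (n_Ar/√M_Ar) / (n_Ar/√M_Ar + n_HF/√M_HF)
= (4.25/√39.95) / (4.25/√39.95 + 4.78/√20.01) = 0.6724/(0.6724 + 1.069) = 0.386.

0.386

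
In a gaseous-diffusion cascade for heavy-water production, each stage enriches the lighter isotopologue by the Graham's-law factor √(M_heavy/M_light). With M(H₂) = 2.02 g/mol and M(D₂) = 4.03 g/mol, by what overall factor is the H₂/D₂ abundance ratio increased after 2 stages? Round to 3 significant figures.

2.00

After 2 stages the ratio has grown by (√(4.03/2.02))^2 = (4.03/2.02)^(2/2).
= 1.99505^1 = 2.00.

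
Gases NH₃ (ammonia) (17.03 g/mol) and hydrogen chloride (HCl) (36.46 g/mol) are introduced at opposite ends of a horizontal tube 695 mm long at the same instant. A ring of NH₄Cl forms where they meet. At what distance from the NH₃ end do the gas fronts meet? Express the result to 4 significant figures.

412.8 mm

Distances travelled in equal time are proportional to diffusion rates, so d_NH₃/d_HCl = √(M_HCl/M_NH₃) = √(36.46/17.03) = 1.463.
With d_NH₃ + d_HCl = 695 mm, d_HCl = 695/(1 + 1.463) = 282.2 mm.
d_NH₃ = 695 − 282.2 = 412.8 mm.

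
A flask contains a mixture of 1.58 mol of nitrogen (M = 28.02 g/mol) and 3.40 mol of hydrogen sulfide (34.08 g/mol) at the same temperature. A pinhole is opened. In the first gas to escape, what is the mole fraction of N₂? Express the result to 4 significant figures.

The effusion rate of species i is ∝ p_i/√M_i ∝ n_i/√M_i.
x_N₂(eff) = (n_N₂/√M_N₂) / (n_N₂/√M_N₂ + n_H₂S/√M_H₂S)
= (1.58/√28.02) / (1.58/√28.02 + 3.40/√34.08) = 0.2985/(0.2985 + 0.5824) = 0.3388.

0.3388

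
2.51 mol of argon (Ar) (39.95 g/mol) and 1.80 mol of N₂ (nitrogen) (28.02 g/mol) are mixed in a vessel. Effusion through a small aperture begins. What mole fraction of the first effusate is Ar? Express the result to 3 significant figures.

0.539

Effusion rate of each component ∝ n_i/√M_i (partial pressure × 1/√M).
So x_Ar in the escaping gas = (n_Ar/√M_Ar) / Σ(n_i/√M_i)
= (2.51/√39.95) / (2.51/√39.95 + 1.80/√28.02) = 0.3971/(0.3971 + 0.3400) = 0.539.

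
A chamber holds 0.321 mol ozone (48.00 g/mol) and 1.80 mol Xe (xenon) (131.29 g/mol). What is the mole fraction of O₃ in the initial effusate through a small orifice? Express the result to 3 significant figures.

0.228

Effusion rate of each component ∝ n_i/√M_i (partial pressure × 1/√M).
x_O₃(eff) = (n_O₃/√M_O₃) / (n_O₃/√M_O₃ + n_Xe/√M_Xe)
= (0.321/√48.00) / (0.321/√48.00 + 1.80/√131.29) = 0.04633/(0.04633 + 0.1571) = 0.228.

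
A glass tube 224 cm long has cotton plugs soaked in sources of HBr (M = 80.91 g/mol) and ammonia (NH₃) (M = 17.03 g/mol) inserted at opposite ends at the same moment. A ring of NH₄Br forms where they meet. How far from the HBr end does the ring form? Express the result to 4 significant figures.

Graham's law gives d_HBr/d_NH₃ = rate_HBr/rate_NH₃ = √(M_NH₃/M_HBr) = √(17.03/80.91) = 0.4588.
With d_HBr + d_NH₃ = 224 cm, d_NH₃ = 224/(1 + 0.4588) = 153.6 cm.
d_HBr = 224 − 153.6 = 70.45 cm.

70.45 cm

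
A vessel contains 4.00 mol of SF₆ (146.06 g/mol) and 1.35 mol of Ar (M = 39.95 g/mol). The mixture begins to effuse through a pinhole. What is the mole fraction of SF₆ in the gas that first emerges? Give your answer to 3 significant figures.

Rate_i ∝ x_i/√M_i (Graham's law weighted by mole fraction), so the effusate composition follows n_i/√M_i.
So x_SF₆ in the escaping gas = (n_SF₆/√M_SF₆) / Σ(n_i/√M_i)
= (4.00/√146.06) / (4.00/√146.06 + 1.35/√39.95) = 0.3310/(0.3310 + 0.2136) = 0.608.

0.608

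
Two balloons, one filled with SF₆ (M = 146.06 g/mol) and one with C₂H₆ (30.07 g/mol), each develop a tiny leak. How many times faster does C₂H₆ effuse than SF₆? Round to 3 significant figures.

2.20

Since effusion rate ∝ 1/√M, rate_C₂H₆/rate_SF₆ = √(M_SF₆/M_C₂H₆) = √(146.06/30.07) = √4.857 = 2.20.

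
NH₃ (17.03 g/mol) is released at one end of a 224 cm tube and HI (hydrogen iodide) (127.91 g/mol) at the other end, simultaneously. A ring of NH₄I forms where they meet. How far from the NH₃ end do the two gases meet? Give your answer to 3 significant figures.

164 cm

Graham's law gives d_NH₃/d_HI = rate_NH₃/rate_HI = √(M_HI/M_NH₃) = √(127.91/17.03) = 2.741.
With d_NH₃ + d_HI = 224 cm, d_HI = 224/(1 + 2.741) = 59.88 cm.
d_NH₃ = 224 − 59.88 = 164 cm.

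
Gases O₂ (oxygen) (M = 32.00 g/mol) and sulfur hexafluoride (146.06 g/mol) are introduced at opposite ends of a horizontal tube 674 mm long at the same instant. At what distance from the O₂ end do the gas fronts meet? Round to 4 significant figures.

459.1 mm

Distances travelled in equal time are proportional to diffusion rates, so d_O₂/d_SF₆ = √(M_SF₆/M_O₂) = √(146.06/32.00) = 2.136.
With d_O₂ + d_SF₆ = 674 mm, d_SF₆ = 674/(1 + 2.136) = 214.9 mm.
d_O₂ = 674 − 214.9 = 459.1 mm.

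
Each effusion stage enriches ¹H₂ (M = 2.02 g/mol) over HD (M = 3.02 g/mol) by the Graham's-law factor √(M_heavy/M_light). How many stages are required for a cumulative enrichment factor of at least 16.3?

Per stage α = (3.02/2.02)^(1/2) = 1.49505^0.5, giving ln α = 0.2011.
Need α^N ≥ 16.3 ⇒ N ≥ ln(16.3) / ln α = 2.791 / 0.2011 = 13.88.
Minimum whole number of stages: N = 14.

14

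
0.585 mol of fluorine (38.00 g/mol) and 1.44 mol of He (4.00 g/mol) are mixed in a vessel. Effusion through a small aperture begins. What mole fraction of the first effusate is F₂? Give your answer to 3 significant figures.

0.116

The effusion rate of species i is ∝ p_i/√M_i ∝ n_i/√M_i.
So x_F₂ in the escaping gas = (n_F₂/√M_F₂) / Σ(n_i/√M_i)
= (0.585/√38.00) / (0.585/√38.00 + 1.44/√4.00) = 0.09490/(0.09490 + 0.7200) = 0.116.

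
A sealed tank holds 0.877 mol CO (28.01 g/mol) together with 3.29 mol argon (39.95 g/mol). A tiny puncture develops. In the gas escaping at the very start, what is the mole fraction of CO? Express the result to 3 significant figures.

The effusion rate of species i is ∝ p_i/√M_i ∝ n_i/√M_i.
So x_CO in the escaping gas = (n_CO/√M_CO) / Σ(n_i/√M_i)
= (0.877/√28.01) / (0.877/√28.01 + 3.29/√39.95) = 0.1657/(0.1657 + 0.5205) = 0.241.

0.241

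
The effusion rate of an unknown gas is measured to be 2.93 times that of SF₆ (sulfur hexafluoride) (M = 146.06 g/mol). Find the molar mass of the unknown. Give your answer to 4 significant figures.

From Graham's law, rate_X/rate_SF₆ = √(M_SF₆/M_X).
2.93 = √(146.06/M_X)
M_X = 146.06 / 2.93² = 146.06 / 8.585 = 17.01 g/mol

17.01 g/mol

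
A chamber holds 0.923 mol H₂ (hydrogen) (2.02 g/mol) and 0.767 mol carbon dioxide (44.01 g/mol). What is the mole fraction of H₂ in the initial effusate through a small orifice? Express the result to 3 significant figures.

Effusion rate of each component ∝ n_i/√M_i (partial pressure × 1/√M).
Mole fraction of H₂ in the effusate = (n_H₂/√M_H₂) / (n_H₂/√M_H₂ + n_CO₂/√M_CO₂)
= (0.923/√2.02) / (0.923/√2.02 + 0.767/√44.01) = 0.6494/(0.6494 + 0.1156) = 0.849.

0.849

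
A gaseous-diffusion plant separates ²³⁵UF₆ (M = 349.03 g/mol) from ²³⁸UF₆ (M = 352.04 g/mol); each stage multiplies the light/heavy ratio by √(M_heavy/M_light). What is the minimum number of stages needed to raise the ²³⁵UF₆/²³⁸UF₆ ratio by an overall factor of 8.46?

Per stage α = (352.04/349.03)^(1/2) = 1.00862^0.5, giving ln α = 0.004293.
Need α^N ≥ 8.46 ⇒ N ≥ ln(8.46) / ln α = 2.135 / 0.004293 = 497.35.
So at least 498 stages are needed.

498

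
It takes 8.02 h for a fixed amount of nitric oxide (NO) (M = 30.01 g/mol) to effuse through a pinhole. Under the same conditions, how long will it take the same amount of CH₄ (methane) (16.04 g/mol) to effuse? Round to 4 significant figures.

5.863 h

From Graham's law, t_CH₄/t_NO = √(M_CH₄/M_NO) = √(16.04/30.01) = √0.5345 = 0.7311.
So the time for CH₄ is 8.02 × 0.7311 = 5.863 h.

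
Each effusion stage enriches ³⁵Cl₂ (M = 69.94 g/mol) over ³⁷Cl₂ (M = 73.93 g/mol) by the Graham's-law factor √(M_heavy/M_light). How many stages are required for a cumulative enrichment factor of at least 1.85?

23

Single-stage factor α = √(73.93/69.94), so ln α = ½ ln(1.05705) = 0.02774.
Need α^N ≥ 1.85 ⇒ N ≥ ln(1.85) / ln α = 0.6152 / 0.02774 = 22.18.
Minimum whole number of stages: N = 23.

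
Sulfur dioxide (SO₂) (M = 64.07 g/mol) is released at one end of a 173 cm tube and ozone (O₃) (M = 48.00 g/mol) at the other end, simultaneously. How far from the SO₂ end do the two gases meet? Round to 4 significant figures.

80.27 cm

The fronts meet when d_SO₂ + d_O₃ = L with d_SO₂/d_O₃ = √(M_O₃/M_SO₂) (Graham's law). Here √(M_O₃/M_SO₂) = √(48.00/64.07) = 0.8656.
With d_SO₂ + d_O₃ = 173 cm, d_O₃ = 173/(1 + 0.8656) = 92.73 cm.
d_SO₂ = 173 − 92.73 = 80.27 cm.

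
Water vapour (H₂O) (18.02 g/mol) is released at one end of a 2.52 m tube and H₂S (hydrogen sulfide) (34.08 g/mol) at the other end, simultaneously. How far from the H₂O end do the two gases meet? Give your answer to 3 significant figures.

1.46 m

Graham's law gives d_H₂O/d_H₂S = rate_H₂O/rate_H₂S = √(M_H₂S/M_H₂O) = √(34.08/18.02) = 1.375.
With d_H₂O + d_H₂S = 2.52 m, d_H₂S = 2.52/(1 + 1.375) = 1.061 m.
d_H₂O = 2.52 − 1.061 = 1.46 m.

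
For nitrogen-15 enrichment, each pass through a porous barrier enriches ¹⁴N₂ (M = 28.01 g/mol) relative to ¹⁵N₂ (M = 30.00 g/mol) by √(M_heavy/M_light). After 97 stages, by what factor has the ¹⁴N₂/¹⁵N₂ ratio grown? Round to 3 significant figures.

27.9

Each stage multiplies the ratio by α = √(30.00/28.01), so after 97 stages the overall factor is α^97 = (30.00/28.01)^(97/2).
= 1.07105^(97/2) = 27.9.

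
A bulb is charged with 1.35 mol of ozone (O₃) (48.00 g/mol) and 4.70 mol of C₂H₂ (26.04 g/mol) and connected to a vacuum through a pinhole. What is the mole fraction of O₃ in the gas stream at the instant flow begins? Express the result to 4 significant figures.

0.1746

The effusion rate of species i is ∝ p_i/√M_i ∝ n_i/√M_i.
x_O₃(eff) = (n_O₃/√M_O₃) / (n_O₃/√M_O₃ + n_C₂H₂/√M_C₂H₂)
= (1.35/√48.00) / (1.35/√48.00 + 4.70/√26.04) = 0.1949/(0.1949 + 0.9210) = 0.1746.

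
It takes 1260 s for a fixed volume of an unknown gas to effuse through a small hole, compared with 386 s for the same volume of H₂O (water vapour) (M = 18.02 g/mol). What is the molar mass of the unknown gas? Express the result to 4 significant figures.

192.0 g/mol

From Graham's law, t_X/t_H₂O = √(M_X/M_H₂O).
1260/386 = 3.264 = √(M_X/18.02)
M_X = 18.02 × 3.264² = 18.02 × 10.66 = 192.0 g/mol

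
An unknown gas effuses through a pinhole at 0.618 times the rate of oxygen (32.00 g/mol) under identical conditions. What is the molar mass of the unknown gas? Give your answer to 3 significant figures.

From Graham's law, rate_X/rate_O₂ = √(M_O₂/M_X).
0.618 = √(32.00/M_X)
M_X = 32.00 / 0.618² = 32.00 / 0.3819 = 83.8 g/mol

83.8 g/mol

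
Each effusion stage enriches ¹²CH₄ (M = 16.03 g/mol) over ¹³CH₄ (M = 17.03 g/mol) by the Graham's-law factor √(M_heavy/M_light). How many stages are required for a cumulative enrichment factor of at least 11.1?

80

Single-stage factor α = √(17.03/16.03), so ln α = ½ ln(1.06238) = 0.03026.
Need α^N ≥ 11.1 ⇒ N ≥ ln(11.1) / ln α = 2.407 / 0.03026 = 79.55.
So at least 80 stages are needed.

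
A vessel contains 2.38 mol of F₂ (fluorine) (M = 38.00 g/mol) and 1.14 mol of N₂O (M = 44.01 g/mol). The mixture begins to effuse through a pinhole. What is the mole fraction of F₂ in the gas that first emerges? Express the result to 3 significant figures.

Rate_i ∝ x_i/√M_i (Graham's law weighted by mole fraction), so the effusate composition follows n_i/√M_i.
x_F₂(eff) = (n_F₂/√M_F₂) / (n_F₂/√M_F₂ + n_N₂O/√M_N₂O)
= (2.38/√38.00) / (2.38/√38.00 + 1.14/√44.01) = 0.3861/(0.3861 + 0.1718) = 0.692.

0.692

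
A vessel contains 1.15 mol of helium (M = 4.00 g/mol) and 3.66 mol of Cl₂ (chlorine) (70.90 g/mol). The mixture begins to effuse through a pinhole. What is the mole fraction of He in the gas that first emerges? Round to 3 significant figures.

Rate_i ∝ x_i/√M_i (Graham's law weighted by mole fraction), so the effusate composition follows n_i/√M_i.
x_He(eff) = (n_He/√M_He) / (n_He/√M_He + n_Cl₂/√M_Cl₂)
= (1.15/√4.00) / (1.15/√4.00 + 3.66/√70.90) = 0.5750/(0.5750 + 0.4347) = 0.569.

0.569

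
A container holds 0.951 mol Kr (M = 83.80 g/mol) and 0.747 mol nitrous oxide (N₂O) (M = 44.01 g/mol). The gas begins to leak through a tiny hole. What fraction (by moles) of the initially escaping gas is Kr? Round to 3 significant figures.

0.480

Each component's effusion rate ∝ (its partial pressure)·(1/√M) ∝ n_i/√M_i.
So x_Kr in the escaping gas = (n_Kr/√M_Kr) / Σ(n_i/√M_i)
= (0.951/√83.80) / (0.951/√83.80 + 0.747/√44.01) = 0.1039/(0.1039 + 0.1126) = 0.480.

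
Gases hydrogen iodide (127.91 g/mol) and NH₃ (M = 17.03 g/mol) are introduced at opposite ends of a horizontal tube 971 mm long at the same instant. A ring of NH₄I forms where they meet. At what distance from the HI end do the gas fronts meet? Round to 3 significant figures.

In equal time, each gas travels a distance ∝ its rate ∝ 1/√M, so d_HI/d_NH₃ = √(M_NH₃/M_HI) = √(17.03/127.91) = 0.3649.
With d_HI + d_NH₃ = 971 mm, d_NH₃ = 971/(1 + 0.3649) = 711.4 mm.
d_HI = 971 − 711.4 = 260 mm.

260 mm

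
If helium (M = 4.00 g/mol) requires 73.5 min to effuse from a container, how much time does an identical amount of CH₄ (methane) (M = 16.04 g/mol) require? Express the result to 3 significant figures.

147 min

From Graham's law, t_CH₄/t_He = √(M_CH₄/M_He) = √(16.04/4.00) = √4.010 = 2.002.
So the time for CH₄ is 73.5 × 2.002 = 147 min.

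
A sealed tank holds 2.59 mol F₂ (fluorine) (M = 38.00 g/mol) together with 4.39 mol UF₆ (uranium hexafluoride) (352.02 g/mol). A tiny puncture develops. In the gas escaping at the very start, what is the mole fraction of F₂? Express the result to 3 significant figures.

Effusion rate of each component ∝ n_i/√M_i (partial pressure × 1/√M).
So x_F₂ in the escaping gas = (n_F₂/√M_F₂) / Σ(n_i/√M_i)
= (2.59/√38.00) / (2.59/√38.00 + 4.39/√352.02) = 0.4202/(0.4202 + 0.2340) = 0.642.

0.642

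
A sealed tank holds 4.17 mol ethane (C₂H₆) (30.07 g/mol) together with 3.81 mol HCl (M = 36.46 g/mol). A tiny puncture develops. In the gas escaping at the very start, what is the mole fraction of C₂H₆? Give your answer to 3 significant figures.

0.547

Rate_i ∝ x_i/√M_i (Graham's law weighted by mole fraction), so the effusate composition follows n_i/√M_i.
x_C₂H₆(eff) = (n_C₂H₆/√M_C₂H₆) / (n_C₂H₆/√M_C₂H₆ + n_HCl/√M_HCl)
= (4.17/√30.07) / (4.17/√30.07 + 3.81/√36.46) = 0.7604/(0.7604 + 0.6310) = 0.547.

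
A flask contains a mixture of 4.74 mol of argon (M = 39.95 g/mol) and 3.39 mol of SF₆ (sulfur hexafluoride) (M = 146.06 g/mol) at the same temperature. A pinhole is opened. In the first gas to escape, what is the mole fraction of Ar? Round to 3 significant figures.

The effusion rate of species i is ∝ p_i/√M_i ∝ n_i/√M_i.
x_Ar(eff) = (n_Ar/√M_Ar) / (n_Ar/√M_Ar + n_SF₆/√M_SF₆)
= (4.74/√39.95) / (4.74/√39.95 + 3.39/√146.06) = 0.7499/(0.7499 + 0.2805) = 0.728.

0.728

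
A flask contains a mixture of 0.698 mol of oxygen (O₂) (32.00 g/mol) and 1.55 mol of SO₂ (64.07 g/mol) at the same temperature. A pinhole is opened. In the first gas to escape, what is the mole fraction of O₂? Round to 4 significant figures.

0.3892

Effusion rate of each component ∝ n_i/√M_i (partial pressure × 1/√M).
x_O₂(eff) = (n_O₂/√M_O₂) / (n_O₂/√M_O₂ + n_SO₂/√M_SO₂)
= (0.698/√32.00) / (0.698/√32.00 + 1.55/√64.07) = 0.1234/(0.1234 + 0.1936) = 0.3892.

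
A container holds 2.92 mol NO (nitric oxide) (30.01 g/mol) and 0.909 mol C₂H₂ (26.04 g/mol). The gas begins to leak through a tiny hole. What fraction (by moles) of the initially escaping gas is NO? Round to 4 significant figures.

Effusion rate of each component ∝ n_i/√M_i (partial pressure × 1/√M).
Mole fraction of NO in the effusate = (n_NO/√M_NO) / (n_NO/√M_NO + n_C₂H₂/√M_C₂H₂)
= (2.92/√30.01) / (2.92/√30.01 + 0.909/√26.04) = 0.5330/(0.5330 + 0.1781) = 0.7495.

0.7495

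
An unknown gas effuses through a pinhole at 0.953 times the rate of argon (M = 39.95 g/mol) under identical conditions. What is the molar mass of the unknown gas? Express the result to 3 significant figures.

By Graham's law, rate_X/rate_Ar = √(M_Ar/M_X).
0.953 = √(39.95/M_X)
M_X = 39.95 / 0.953² = 39.95 / 0.9082 = 44.0 g/mol

44.0 g/mol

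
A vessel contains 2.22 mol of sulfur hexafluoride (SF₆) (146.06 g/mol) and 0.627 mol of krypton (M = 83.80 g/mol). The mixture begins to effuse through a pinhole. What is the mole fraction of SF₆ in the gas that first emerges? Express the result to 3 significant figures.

Rate_i ∝ x_i/√M_i (Graham's law weighted by mole fraction), so the effusate composition follows n_i/√M_i.
Mole fraction of SF₆ in the effusate = (n_SF₆/√M_SF₆) / (n_SF₆/√M_SF₆ + n_Kr/√M_Kr)
= (2.22/√146.06) / (2.22/√146.06 + 0.627/√83.80) = 0.1837/(0.1837 + 0.06849) = 0.728.

0.728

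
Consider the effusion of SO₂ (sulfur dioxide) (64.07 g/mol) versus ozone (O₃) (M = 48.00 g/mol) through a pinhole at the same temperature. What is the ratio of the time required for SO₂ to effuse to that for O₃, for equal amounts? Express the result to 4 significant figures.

From Graham's law, t_SO₂/t_O₃ = √(M_SO₂/M_O₃) = √(64.07/48.00) = √1.335 = 1.155.

1.155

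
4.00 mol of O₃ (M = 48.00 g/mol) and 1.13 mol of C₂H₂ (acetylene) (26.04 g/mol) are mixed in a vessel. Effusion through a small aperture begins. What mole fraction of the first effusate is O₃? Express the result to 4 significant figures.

Rate_i ∝ x_i/√M_i (Graham's law weighted by mole fraction), so the effusate composition follows n_i/√M_i.
x_O₃(eff) = (n_O₃/√M_O₃) / (n_O₃/√M_O₃ + n_C₂H₂/√M_C₂H₂)
= (4.00/√48.00) / (4.00/√48.00 + 1.13/√26.04) = 0.5774/(0.5774 + 0.2214) = 0.7228.

0.7228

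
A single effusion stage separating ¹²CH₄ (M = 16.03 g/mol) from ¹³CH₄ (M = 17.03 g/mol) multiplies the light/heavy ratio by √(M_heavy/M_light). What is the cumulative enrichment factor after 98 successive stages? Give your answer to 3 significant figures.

19.4

After 98 stages the ratio has grown by (√(17.03/16.03))^98 = (17.03/16.03)^(98/2).
= 1.06238^49 = 19.4.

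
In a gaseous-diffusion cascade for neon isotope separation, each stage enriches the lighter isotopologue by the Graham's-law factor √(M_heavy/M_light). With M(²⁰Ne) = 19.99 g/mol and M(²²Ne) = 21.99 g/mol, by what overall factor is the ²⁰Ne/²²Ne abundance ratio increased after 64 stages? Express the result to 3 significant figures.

21.1

Overall factor = α^64 with α = √(21.99/19.99), i.e. (21.99/19.99)^(64/2).
= 1.10005^32 = 21.1.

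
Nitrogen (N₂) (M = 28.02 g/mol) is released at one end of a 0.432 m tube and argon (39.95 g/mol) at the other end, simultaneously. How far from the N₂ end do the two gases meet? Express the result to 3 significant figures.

0.235 m

Distances travelled in equal time are proportional to diffusion rates, so d_N₂/d_Ar = √(M_Ar/M_N₂) = √(39.95/28.02) = 1.194.
With d_N₂ + d_Ar = 0.432 m, d_Ar = 0.432/(1 + 1.194) = 0.1969 m.
d_N₂ = 0.432 − 0.1969 = 0.235 m.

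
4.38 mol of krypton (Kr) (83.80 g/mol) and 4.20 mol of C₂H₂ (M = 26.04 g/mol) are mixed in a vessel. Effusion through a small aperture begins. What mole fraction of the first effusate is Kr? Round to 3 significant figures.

The effusion rate of species i is ∝ p_i/√M_i ∝ n_i/√M_i.
So x_Kr in the escaping gas = (n_Kr/√M_Kr) / Σ(n_i/√M_i)
= (4.38/√83.80) / (4.38/√83.80 + 4.20/√26.04) = 0.4785/(0.4785 + 0.8231) = 0.368.

0.368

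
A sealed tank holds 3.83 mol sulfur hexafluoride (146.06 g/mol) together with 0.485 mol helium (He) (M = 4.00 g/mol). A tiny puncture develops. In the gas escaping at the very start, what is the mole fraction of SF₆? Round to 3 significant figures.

0.567

Effusion rate of each component ∝ n_i/√M_i (partial pressure × 1/√M).
So x_SF₆ in the escaping gas = (n_SF₆/√M_SF₆) / Σ(n_i/√M_i)
= (3.83/√146.06) / (3.83/√146.06 + 0.485/√4.00) = 0.3169/(0.3169 + 0.2425) = 0.567.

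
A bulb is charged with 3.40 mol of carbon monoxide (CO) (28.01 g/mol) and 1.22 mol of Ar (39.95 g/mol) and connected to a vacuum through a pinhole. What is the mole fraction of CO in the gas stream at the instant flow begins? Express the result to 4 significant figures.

Each component's effusion rate ∝ (its partial pressure)·(1/√M) ∝ n_i/√M_i.
So x_CO in the escaping gas = (n_CO/√M_CO) / Σ(n_i/√M_i)
= (3.40/√28.01) / (3.40/√28.01 + 1.22/√39.95) = 0.6424/(0.6424 + 0.1930) = 0.7690.

0.7690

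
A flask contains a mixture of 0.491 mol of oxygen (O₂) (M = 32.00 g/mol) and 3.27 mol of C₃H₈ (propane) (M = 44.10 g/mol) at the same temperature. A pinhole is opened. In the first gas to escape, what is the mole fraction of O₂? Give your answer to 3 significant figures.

The effusion rate of species i is ∝ p_i/√M_i ∝ n_i/√M_i.
So x_O₂ in the escaping gas = (n_O₂/√M_O₂) / Σ(n_i/√M_i)
= (0.491/√32.00) / (0.491/√32.00 + 3.27/√44.10) = 0.08680/(0.08680 + 0.4924) = 0.150.

0.150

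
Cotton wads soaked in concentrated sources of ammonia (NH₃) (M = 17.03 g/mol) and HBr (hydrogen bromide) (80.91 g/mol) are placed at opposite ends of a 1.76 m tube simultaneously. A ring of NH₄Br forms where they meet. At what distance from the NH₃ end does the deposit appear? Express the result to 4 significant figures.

1.206 m

In equal time, each gas travels a distance ∝ its rate ∝ 1/√M, so d_NH₃/d_HBr = √(M_HBr/M_NH₃) = √(80.91/17.03) = 2.180.
With d_NH₃ + d_HBr = 1.76 m, d_HBr = 1.76/(1 + 2.180) = 0.5535 m.
d_NH₃ = 1.76 − 0.5535 = 1.206 m.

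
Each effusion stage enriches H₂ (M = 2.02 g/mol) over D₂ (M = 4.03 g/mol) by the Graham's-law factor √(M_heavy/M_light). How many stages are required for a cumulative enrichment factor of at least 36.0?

11

Per stage α = (4.03/2.02)^(1/2) = 1.99505^0.5, giving ln α = 0.3453.
Need α^N ≥ 36.0 ⇒ N ≥ ln(36.0) / ln α = 3.584 / 0.3453 = 10.38.
Rounding up, N = 11 stages.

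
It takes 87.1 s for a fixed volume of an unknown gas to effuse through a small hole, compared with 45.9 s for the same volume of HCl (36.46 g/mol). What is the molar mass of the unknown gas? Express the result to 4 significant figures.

131.3 g/mol

From Graham's law, t_X/t_HCl = √(M_X/M_HCl).
87.1/45.9 = 1.898 = √(M_X/36.46)
M_X = 36.46 × 1.898² = 36.46 × 3.601 = 131.3 g/mol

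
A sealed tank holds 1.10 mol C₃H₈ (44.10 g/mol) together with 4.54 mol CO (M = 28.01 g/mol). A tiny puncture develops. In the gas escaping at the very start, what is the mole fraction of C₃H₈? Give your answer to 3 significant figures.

Effusion rate of each component ∝ n_i/√M_i (partial pressure × 1/√M).
So x_C₃H₈ in the escaping gas = (n_C₃H₈/√M_C₃H₈) / Σ(n_i/√M_i)
= (1.10/√44.10) / (1.10/√44.10 + 4.54/√28.01) = 0.1656/(0.1656 + 0.8578) = 0.162.

0.162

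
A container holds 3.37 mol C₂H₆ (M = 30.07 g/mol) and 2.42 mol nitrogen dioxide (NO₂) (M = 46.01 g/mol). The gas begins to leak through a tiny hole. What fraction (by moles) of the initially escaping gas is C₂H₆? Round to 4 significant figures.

0.6327

Each component's effusion rate ∝ (its partial pressure)·(1/√M) ∝ n_i/√M_i.
Mole fraction of C₂H₆ in the effusate = (n_C₂H₆/√M_C₂H₆) / (n_C₂H₆/√M_C₂H₆ + n_NO₂/√M_NO₂)
= (3.37/√30.07) / (3.37/√30.07 + 2.42/√46.01) = 0.6146/(0.6146 + 0.3568) = 0.6327.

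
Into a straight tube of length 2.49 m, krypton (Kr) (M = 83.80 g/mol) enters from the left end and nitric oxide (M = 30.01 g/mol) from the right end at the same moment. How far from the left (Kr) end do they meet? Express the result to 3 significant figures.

0.932 m

The fronts meet when d_Kr + d_NO = L with d_Kr/d_NO = √(M_NO/M_Kr) (Graham's law). Here √(M_NO/M_Kr) = √(30.01/83.80) = 0.5984.
With d_Kr + d_NO = 2.49 m, d_NO = 2.49/(1 + 0.5984) = 1.558 m.
d_Kr = 2.49 − 1.558 = 0.932 m.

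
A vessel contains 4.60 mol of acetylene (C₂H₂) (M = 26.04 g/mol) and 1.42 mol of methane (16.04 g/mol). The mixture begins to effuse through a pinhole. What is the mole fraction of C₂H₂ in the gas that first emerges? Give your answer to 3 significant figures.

0.718

The effusion rate of species i is ∝ p_i/√M_i ∝ n_i/√M_i.
x_C₂H₂(eff) = (n_C₂H₂/√M_C₂H₂) / (n_C₂H₂/√M_C₂H₂ + n_CH₄/√M_CH₄)
= (4.60/√26.04) / (4.60/√26.04 + 1.42/√16.04) = 0.9014/(0.9014 + 0.3546) = 0.718.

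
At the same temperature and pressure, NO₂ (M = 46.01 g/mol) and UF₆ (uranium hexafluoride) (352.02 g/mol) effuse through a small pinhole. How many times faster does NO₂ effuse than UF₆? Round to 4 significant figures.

Graham's law gives rate_NO₂/rate_UF₆ = √(M_UF₆/M_NO₂) = √(352.02/46.01) = √7.651 = 2.766.

2.766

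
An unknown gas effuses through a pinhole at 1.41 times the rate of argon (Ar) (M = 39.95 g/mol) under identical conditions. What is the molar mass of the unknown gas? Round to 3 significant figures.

By Graham's law, rate_X/rate_Ar = √(M_Ar/M_X).
1.41 = √(39.95/M_X)
M_X = 39.95 / 1.41² = 39.95 / 1.988 = 20.1 g/mol

20.1 g/mol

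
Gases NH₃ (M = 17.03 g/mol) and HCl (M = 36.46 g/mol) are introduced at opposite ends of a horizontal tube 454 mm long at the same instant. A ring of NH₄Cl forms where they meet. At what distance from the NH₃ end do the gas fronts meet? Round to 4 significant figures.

The fronts meet when d_NH₃ + d_HCl = L with d_NH₃/d_HCl = √(M_HCl/M_NH₃) (Graham's law). Here √(M_HCl/M_NH₃) = √(36.46/17.03) = 1.463.
With d_NH₃ + d_HCl = 454 mm, d_HCl = 454/(1 + 1.463) = 184.3 mm.
d_NH₃ = 454 − 184.3 = 269.7 mm.

269.7 mm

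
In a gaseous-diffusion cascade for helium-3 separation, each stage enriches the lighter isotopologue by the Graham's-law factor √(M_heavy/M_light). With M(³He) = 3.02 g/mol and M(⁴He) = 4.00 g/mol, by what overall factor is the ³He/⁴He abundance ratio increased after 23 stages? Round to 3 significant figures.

25.3

Each stage multiplies the ratio by α = √(4.00/3.02), so after 23 stages the overall factor is α^23 = (4.00/3.02)^(23/2).
= 1.32450^(23/2) = 25.3.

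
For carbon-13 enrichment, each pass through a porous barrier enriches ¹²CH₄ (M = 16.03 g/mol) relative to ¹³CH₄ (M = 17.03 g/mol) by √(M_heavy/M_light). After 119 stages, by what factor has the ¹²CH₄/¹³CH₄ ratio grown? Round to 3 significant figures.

36.6

Overall factor = α^119 with α = √(17.03/16.03), i.e. (17.03/16.03)^(119/2).
= 1.06238^(119/2) = 36.6.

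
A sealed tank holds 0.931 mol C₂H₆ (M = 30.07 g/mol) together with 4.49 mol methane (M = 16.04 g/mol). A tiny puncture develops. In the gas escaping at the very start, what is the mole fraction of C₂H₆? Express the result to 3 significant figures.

Rate_i ∝ x_i/√M_i (Graham's law weighted by mole fraction), so the effusate composition follows n_i/√M_i.
x_C₂H₆(eff) = (n_C₂H₆/√M_C₂H₆) / (n_C₂H₆/√M_C₂H₆ + n_CH₄/√M_CH₄)
= (0.931/√30.07) / (0.931/√30.07 + 4.49/√16.04) = 0.1698/(0.1698 + 1.121) = 0.132.

0.132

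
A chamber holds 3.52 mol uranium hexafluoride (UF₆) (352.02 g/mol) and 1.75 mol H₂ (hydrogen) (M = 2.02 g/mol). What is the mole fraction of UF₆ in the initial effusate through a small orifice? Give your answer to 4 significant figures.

Each component's effusion rate ∝ (its partial pressure)·(1/√M) ∝ n_i/√M_i.
So x_UF₆ in the escaping gas = (n_UF₆/√M_UF₆) / Σ(n_i/√M_i)
= (3.52/√352.02) / (3.52/√352.02 + 1.75/√2.02) = 0.1876/(0.1876 + 1.231) = 0.1322.

0.1322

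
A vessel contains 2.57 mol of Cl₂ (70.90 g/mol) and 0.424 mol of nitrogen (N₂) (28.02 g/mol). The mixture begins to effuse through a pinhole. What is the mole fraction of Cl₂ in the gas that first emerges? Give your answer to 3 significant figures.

0.792

Each component's effusion rate ∝ (its partial pressure)·(1/√M) ∝ n_i/√M_i.
Mole fraction of Cl₂ in the effusate = (n_Cl₂/√M_Cl₂) / (n_Cl₂/√M_Cl₂ + n_N₂/√M_N₂)
= (2.57/√70.90) / (2.57/√70.90 + 0.424/√28.02) = 0.3052/(0.3052 + 0.08010) = 0.792.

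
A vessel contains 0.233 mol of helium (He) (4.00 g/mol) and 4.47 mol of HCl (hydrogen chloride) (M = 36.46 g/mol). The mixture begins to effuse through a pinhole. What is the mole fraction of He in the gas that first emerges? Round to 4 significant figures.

0.1360

Effusion rate of each component ∝ n_i/√M_i (partial pressure × 1/√M).
Mole fraction of He in the effusate = (n_He/√M_He) / (n_He/√M_He + n_HCl/√M_HCl)
= (0.233/√4.00) / (0.233/√4.00 + 4.47/√36.46) = 0.1165/(0.1165 + 0.7403) = 0.1360.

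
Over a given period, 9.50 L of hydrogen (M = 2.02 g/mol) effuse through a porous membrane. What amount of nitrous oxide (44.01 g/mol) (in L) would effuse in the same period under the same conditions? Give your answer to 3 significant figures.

2.04 L

Using Graham's law: rate_N₂O/rate_H₂ = √(M_H₂/M_N₂O) = √(2.02/44.01) = √0.04590 = 0.2142.
So the volume for N₂O is 9.50 × 0.2142 = 2.04 L.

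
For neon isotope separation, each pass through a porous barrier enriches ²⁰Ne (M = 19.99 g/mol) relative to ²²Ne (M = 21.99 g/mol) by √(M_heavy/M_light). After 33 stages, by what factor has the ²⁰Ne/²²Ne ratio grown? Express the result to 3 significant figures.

After 33 stages the ratio has grown by (√(21.99/19.99))^33 = (21.99/19.99)^(33/2).
= 1.10005^(33/2) = 4.82.

4.82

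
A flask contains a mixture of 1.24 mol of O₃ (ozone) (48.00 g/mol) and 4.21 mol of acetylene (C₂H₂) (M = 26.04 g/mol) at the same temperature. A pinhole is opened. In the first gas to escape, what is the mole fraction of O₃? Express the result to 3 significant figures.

Rate_i ∝ x_i/√M_i (Graham's law weighted by mole fraction), so the effusate composition follows n_i/√M_i.
x_O₃(eff) = (n_O₃/√M_O₃) / (n_O₃/√M_O₃ + n_C₂H₂/√M_C₂H₂)
= (1.24/√48.00) / (1.24/√48.00 + 4.21/√26.04) = 0.1790/(0.1790 + 0.8250) = 0.178.

0.178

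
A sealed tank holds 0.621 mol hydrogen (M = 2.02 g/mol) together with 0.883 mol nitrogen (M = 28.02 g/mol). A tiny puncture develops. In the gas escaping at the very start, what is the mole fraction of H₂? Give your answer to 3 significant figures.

Effusion rate of each component ∝ n_i/√M_i (partial pressure × 1/√M).
Mole fraction of H₂ in the effusate = (n_H₂/√M_H₂) / (n_H₂/√M_H₂ + n_N₂/√M_N₂)
= (0.621/√2.02) / (0.621/√2.02 + 0.883/√28.02) = 0.4369/(0.4369 + 0.1668) = 0.724.

0.724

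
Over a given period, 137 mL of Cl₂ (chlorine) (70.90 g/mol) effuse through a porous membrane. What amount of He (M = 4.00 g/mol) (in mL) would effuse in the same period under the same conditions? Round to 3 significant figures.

577 mL

Using Graham's law: rate_He/rate_Cl₂ = √(M_Cl₂/M_He) = √(70.90/4.00) = √17.73 = 4.210.
So the volume for He is 137 × 4.210 = 577 mL.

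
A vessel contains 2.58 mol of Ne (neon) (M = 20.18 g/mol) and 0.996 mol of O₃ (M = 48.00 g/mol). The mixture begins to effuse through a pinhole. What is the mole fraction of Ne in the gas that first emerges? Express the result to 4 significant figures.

Effusion rate of each component ∝ n_i/√M_i (partial pressure × 1/√M).
So x_Ne in the escaping gas = (n_Ne/√M_Ne) / Σ(n_i/√M_i)
= (2.58/√20.18) / (2.58/√20.18 + 0.996/√48.00) = 0.5743/(0.5743 + 0.1438) = 0.7998.

0.7998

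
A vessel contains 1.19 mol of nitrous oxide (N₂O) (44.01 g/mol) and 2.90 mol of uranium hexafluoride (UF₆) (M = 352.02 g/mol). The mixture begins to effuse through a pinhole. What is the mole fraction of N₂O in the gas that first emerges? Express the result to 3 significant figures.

0.537

The effusion rate of species i is ∝ p_i/√M_i ∝ n_i/√M_i.
So x_N₂O in the escaping gas = (n_N₂O/√M_N₂O) / Σ(n_i/√M_i)
= (1.19/√44.01) / (1.19/√44.01 + 2.90/√352.02) = 0.1794/(0.1794 + 0.1546) = 0.537.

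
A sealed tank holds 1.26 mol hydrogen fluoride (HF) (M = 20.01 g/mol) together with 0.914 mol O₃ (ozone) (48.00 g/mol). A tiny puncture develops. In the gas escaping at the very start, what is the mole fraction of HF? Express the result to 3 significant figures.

0.681

Each component's effusion rate ∝ (its partial pressure)·(1/√M) ∝ n_i/√M_i.
x_HF(eff) = (n_HF/√M_HF) / (n_HF/√M_HF + n_O₃/√M_O₃)
= (1.26/√20.01) / (1.26/√20.01 + 0.914/√48.00) = 0.2817/(0.2817 + 0.1319) = 0.681.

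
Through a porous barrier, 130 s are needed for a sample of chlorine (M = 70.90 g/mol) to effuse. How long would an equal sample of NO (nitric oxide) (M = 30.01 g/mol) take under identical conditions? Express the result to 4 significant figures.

84.58 s

From Graham's law, t_NO/t_Cl₂ = √(M_NO/M_Cl₂) = √(30.01/70.90) = √0.4233 = 0.6506.
So the time for NO is 130 × 0.6506 = 84.58 s.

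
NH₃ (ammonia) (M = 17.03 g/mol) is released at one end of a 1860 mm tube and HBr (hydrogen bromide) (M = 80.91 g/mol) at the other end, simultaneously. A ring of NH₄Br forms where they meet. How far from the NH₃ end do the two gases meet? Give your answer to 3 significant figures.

The fronts meet when d_NH₃ + d_HBr = L with d_NH₃/d_HBr = √(M_HBr/M_NH₃) (Graham's law). Here √(M_HBr/M_NH₃) = √(80.91/17.03) = 2.180.
With d_NH₃ + d_HBr = 1860 mm, d_HBr = 1860/(1 + 2.180) = 585.0 mm.
d_NH₃ = 1860 − 585.0 = 1280 mm.

1280 mm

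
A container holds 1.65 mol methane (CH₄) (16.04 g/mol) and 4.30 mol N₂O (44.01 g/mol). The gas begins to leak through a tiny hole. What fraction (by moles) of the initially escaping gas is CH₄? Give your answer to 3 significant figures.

0.389

Effusion rate of each component ∝ n_i/√M_i (partial pressure × 1/√M).
So x_CH₄ in the escaping gas = (n_CH₄/√M_CH₄) / Σ(n_i/√M_i)
= (1.65/√16.04) / (1.65/√16.04 + 4.30/√44.01) = 0.4120/(0.4120 + 0.6482) = 0.389.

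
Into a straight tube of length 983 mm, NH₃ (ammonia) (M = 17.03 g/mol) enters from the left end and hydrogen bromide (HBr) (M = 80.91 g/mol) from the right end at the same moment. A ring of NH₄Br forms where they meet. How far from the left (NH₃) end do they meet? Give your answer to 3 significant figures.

674 mm

Distances travelled in equal time are proportional to diffusion rates, so d_NH₃/d_HBr = √(M_HBr/M_NH₃) = √(80.91/17.03) = 2.180.
With d_NH₃ + d_HBr = 983 mm, d_HBr = 983/(1 + 2.180) = 309.2 mm.
d_NH₃ = 983 − 309.2 = 674 mm.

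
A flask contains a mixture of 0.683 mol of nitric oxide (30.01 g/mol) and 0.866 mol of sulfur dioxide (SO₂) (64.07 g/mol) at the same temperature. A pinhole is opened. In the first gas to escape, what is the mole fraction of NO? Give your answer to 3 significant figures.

0.535

The effusion rate of species i is ∝ p_i/√M_i ∝ n_i/√M_i.
Mole fraction of NO in the effusate = (n_NO/√M_NO) / (n_NO/√M_NO + n_SO₂/√M_SO₂)
= (0.683/√30.01) / (0.683/√30.01 + 0.866/√64.07) = 0.1247/(0.1247 + 0.1082) = 0.535.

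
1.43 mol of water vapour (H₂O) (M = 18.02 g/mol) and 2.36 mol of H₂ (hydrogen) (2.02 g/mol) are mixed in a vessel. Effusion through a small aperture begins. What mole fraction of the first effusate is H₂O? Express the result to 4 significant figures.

0.1687

The effusion rate of species i is ∝ p_i/√M_i ∝ n_i/√M_i.
Mole fraction of H₂O in the effusate = (n_H₂O/√M_H₂O) / (n_H₂O/√M_H₂O + n_H₂/√M_H₂)
= (1.43/√18.02) / (1.43/√18.02 + 2.36/√2.02) = 0.3369/(0.3369 + 1.660) = 0.1687.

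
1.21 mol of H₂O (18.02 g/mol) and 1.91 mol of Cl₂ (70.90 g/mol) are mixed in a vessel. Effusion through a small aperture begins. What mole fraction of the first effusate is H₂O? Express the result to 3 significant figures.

0.557

The effusion rate of species i is ∝ p_i/√M_i ∝ n_i/√M_i.
So x_H₂O in the escaping gas = (n_H₂O/√M_H₂O) / Σ(n_i/√M_i)
= (1.21/√18.02) / (1.21/√18.02 + 1.91/√70.90) = 0.2850/(0.2850 + 0.2268) = 0.557.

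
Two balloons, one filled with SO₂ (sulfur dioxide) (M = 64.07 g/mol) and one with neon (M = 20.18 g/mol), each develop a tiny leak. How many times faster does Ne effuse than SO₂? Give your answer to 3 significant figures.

1.78

Since effusion rate ∝ 1/√M, rate_Ne/rate_SO₂ = √(M_SO₂/M_Ne) = √(64.07/20.18) = √3.175 = 1.78.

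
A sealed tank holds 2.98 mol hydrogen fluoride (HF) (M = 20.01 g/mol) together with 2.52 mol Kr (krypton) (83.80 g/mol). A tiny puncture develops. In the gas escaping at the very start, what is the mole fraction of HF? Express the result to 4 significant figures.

0.7076

Effusion rate of each component ∝ n_i/√M_i (partial pressure × 1/√M).
So x_HF in the escaping gas = (n_HF/√M_HF) / Σ(n_i/√M_i)
= (2.98/√20.01) / (2.98/√20.01 + 2.52/√83.80) = 0.6662/(0.6662 + 0.2753) = 0.7076.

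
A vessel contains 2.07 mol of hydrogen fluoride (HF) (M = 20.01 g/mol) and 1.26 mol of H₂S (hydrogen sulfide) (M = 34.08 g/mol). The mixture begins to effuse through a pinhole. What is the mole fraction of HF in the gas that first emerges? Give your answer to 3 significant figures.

Effusion rate of each component ∝ n_i/√M_i (partial pressure × 1/√M).
Mole fraction of HF in the effusate = (n_HF/√M_HF) / (n_HF/√M_HF + n_H₂S/√M_H₂S)
= (2.07/√20.01) / (2.07/√20.01 + 1.26/√34.08) = 0.4628/(0.4628 + 0.2158) = 0.682.

0.682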